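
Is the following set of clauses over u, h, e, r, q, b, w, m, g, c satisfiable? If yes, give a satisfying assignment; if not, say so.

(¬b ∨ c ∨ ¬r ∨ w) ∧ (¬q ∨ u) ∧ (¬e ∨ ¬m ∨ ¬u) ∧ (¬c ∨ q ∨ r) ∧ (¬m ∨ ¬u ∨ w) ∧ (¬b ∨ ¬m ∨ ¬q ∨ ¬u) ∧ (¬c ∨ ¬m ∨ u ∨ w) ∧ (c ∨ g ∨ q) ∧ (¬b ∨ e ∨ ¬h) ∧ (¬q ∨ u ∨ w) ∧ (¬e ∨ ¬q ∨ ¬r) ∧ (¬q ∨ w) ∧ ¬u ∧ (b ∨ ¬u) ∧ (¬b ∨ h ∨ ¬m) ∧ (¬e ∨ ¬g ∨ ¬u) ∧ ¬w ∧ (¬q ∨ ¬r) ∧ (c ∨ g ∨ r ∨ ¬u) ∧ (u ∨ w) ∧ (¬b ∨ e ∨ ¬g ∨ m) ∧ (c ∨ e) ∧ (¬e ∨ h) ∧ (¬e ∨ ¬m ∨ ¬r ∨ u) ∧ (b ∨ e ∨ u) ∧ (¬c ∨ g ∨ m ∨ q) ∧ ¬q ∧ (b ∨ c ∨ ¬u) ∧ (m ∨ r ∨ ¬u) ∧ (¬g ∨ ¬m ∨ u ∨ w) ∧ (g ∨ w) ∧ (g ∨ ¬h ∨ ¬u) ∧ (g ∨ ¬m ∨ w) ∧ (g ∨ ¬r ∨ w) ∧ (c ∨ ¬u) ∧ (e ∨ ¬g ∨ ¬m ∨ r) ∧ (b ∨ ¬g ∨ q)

Case u = True:
  Clause (¬u) is falsified — contradiction.
Case u = False:
  (¬q ∨ u) forces q = False.
  (¬w) forces w = False.
  Clause (u ∨ w) is falsified — contradiction.
Both cases fail, so the formula is unsatisfiable.

No satisfying assignment exists.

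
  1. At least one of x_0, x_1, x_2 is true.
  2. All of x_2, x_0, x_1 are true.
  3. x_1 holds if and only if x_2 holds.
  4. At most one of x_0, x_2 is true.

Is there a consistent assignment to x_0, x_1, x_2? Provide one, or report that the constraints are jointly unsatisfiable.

Case x_0 = True:
  (2) forces x_2 = True.
  Constraint (4) is violated (x_0=T, x_2=T) — contradiction.
Case x_0 = False:
  Constraint (2) is violated (x_0=F) — contradiction.
Both cases fail — unsatisfiable.

Unsatisfiable — no assignment works.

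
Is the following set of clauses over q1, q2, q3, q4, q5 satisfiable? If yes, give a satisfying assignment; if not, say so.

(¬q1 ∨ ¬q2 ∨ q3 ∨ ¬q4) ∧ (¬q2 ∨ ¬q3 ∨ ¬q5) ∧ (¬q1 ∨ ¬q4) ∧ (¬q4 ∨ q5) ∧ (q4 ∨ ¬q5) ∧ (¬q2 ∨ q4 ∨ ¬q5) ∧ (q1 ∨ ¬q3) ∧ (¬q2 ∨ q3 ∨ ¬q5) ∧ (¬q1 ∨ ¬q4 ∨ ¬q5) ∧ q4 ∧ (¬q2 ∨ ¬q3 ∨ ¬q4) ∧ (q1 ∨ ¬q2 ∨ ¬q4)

Unit clause (q4) forces q4 = True.
In (¬q1 ∨ ¬q4) only ¬q1 is left, so q1 = False.
In (¬q4 ∨ q5) only q5 is left, so q5 = True.
In (q1 ∨ ¬q3) only ¬q3 is left, so q3 = False.
In (¬q2 ∨ q3 ∨ ¬q5) only ¬q2 is left, so q2 = False.
All clauses satisfied.

q1 = False, q2 = False, q3 = False, q4 = True, q5 = True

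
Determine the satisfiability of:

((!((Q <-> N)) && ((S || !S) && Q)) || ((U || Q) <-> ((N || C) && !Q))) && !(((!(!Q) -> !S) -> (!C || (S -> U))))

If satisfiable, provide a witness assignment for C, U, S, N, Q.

Case S = True: the formula simplifies to ((!((Q <-> N)) && Q) || ((U || Q) <-> ((N || C) && !Q))) && !((!Q -> (!C || U))).
  Q = True: the conjunct !((!Q -> (!C || U))) becomes !((False -> (!C || U))) = False.
  Q = False: simplifies to (U <-> (N || C)) && !((!C || U)).
    C = True: simplifies to U && !U.
      U = True: the conjunct !U is False.
      U = False: the conjunct U is False.
    C = False: the conjunct !((!C || U)) becomes !((True || U)) = False.
Case S = False: the conjunct !(((!(!Q) -> !S) -> (!C || (S -> U)))) becomes !((True -> True)) = False.
Both cases fail — unsatisfiable.

UNSATISFIABLE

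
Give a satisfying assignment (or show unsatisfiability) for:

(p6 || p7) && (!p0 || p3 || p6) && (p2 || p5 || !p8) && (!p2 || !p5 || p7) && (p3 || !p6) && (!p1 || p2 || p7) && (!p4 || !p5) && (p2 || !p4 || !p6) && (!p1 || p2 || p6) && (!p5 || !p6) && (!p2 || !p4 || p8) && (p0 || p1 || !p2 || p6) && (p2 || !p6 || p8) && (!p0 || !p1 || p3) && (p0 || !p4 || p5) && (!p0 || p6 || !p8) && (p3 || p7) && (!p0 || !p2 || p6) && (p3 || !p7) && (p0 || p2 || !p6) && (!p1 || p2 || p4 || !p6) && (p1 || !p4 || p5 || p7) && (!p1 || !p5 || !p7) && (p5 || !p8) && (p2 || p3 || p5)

Set p0 = False.
Set p1 = False.
Set p2 = False.
  then (p0 || p2 || !p6) forces p6 = False.
  then (p6 || p7) forces p7 = True.
  then (p3 || !p7) forces p3 = True.
Try p4 = True:
  (!p4 || !p5) forces p5 = False.
  clause (p0 || !p4 || p5) is falsified — backtrack.
So p4 = False.
Set p5 = True.
Set p8 = False.
All clauses satisfied.

p0 = False, p1 = False, p2 = False, p3 = True, p4 = False, p5 = True, p6 = False, p7 = True, p8 = False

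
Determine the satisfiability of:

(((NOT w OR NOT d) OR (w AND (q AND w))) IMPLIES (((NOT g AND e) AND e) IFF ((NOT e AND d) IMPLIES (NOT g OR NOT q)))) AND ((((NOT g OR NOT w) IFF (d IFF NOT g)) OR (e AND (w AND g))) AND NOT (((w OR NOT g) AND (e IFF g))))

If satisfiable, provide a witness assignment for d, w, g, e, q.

d=T; w=T; g=T; e=F; q=F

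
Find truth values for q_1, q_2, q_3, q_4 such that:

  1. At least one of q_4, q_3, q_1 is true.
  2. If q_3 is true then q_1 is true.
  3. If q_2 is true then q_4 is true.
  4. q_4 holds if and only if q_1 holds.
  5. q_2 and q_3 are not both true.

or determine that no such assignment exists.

q_1 = True, q_2 = False, q_3 = False, q_4 = True

  (1) {q_4, q_3, q_1}: 2 true — at least one ✓
  (2) q_3=F ⇒ q_1: vacuous ✓
  (3) q_2=F ⇒ q_4: vacuous ✓
  (4) q_4=T, q_1=T — same ✓
  (5) q_2=F, q_3=F — not both ✓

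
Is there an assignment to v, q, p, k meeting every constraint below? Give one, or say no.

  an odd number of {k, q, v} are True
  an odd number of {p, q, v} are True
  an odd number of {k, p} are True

Adding constraints 1, 2, 3 mod 2: every variable appears an even number of times on the left, so the left side is 0.
But the right sides sum to 1 (mod 2). 0 ≠ 1 — the system is inconsistent.

Unsatisfiable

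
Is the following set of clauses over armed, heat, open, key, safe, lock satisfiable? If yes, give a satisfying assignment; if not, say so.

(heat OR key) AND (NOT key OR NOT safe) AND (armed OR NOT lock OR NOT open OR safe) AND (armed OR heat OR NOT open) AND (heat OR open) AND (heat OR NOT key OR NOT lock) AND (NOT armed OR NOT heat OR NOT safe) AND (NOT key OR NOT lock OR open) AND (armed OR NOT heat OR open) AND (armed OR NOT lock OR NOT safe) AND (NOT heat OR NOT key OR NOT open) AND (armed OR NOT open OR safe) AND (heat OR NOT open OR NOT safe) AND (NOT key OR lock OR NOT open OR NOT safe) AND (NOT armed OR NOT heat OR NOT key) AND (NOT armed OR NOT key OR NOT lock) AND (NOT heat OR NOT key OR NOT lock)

armed = True; heat = False; open = True; key = True; safe = False; lock = False

Set armed = True.
Set heat = False.
  then (heat OR key) forces key = True.
  then (NOT key OR NOT safe) forces safe = False.
  then (heat OR open) forces open = True.
  then (heat OR NOT key OR NOT lock) forces lock = False.
All clauses satisfied.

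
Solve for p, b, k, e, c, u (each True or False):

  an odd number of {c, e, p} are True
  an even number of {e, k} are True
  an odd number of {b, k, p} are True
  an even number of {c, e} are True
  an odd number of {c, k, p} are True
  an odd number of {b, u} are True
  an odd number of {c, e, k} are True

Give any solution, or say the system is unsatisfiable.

p = True, b = True, k = True, e = True, c = True, u = False

{c, e, p}: 3 true → odd ✓
{e, k}: 2 true → even ✓
{b, k, p}: 3 true → odd ✓
{c, e}: 2 true → even ✓
{c, k, p}: 3 true → odd ✓
{b, u}: 1 true → odd ✓
{c, e, k}: 3 true → odd ✓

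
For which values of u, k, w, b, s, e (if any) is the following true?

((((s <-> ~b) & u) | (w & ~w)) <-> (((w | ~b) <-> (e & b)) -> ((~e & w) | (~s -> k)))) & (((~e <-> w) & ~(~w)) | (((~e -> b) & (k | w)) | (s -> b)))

u = True; k = True; w = True; b = False; s = True; e = False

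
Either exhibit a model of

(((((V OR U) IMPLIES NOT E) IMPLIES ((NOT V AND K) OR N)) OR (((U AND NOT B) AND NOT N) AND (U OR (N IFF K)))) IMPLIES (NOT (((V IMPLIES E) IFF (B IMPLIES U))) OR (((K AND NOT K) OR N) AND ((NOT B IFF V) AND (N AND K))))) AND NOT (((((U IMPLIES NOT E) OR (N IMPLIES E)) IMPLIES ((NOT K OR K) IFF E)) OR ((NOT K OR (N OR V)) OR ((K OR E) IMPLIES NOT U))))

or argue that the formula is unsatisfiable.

UNSATISFIABLE

Case N = True: the conjunct NOT (((((U IMPLIES NOT E) OR (N IMPLIES E)) IMPLIES ((NOT K OR K) IFF E)) OR ((NOT K OR (N OR V)) OR ((K OR E) IMPLIES NOT U)))) becomes NOT (((((U IMPLIES NOT E) OR E) IMPLIES ((NOT K OR K) IFF E)) OR True)) = False.
Case N = False: the formula simplifies to (((((V OR U) IMPLIES NOT E) IMPLIES (NOT V AND K)) OR ((U AND NOT B) AND (U OR NOT K))) IMPLIES NOT (((V IMPLIES E) IFF (B IMPLIES U)))) AND NOT ((((NOT K OR K) IFF E) OR ((NOT K OR V) OR ((K OR E) IMPLIES NOT U)))).
  K = True: simplifies to (((((V OR U) IMPLIES NOT E) IMPLIES NOT V) OR ((U AND NOT B) AND U)) IMPLIES NOT (((V IMPLIES E) IFF (B IMPLIES U)))) AND NOT ((E OR (V OR NOT U))).
    V = True: the conjunct NOT ((E OR (V OR NOT U))) becomes NOT ((E OR True)) = False.
    V = False: simplifies to NOT ((B IMPLIES U)) AND NOT ((E OR NOT U)).
      U = True: the conjunct NOT ((B IMPLIES U)) becomes NOT ((B IMPLIES True)) = False.
      U = False: the conjunct NOT ((E OR NOT U)) becomes NOT ((E OR True)) = False.
  K = False: the conjunct NOT ((((NOT K OR K) IFF E) OR ((NOT K OR V) OR ((K OR E) IMPLIES NOT U)))) becomes NOT ((E OR True)) = False.
Both cases fail — unsatisfiable.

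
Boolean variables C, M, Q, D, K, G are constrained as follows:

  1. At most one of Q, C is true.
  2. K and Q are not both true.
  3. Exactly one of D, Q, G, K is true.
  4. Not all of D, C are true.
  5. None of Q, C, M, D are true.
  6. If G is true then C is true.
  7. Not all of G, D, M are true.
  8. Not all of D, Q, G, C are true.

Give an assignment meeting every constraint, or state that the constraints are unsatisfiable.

C=F; M=F; Q=F; D=F; K=T; G=F

  (1) {Q, C}: 0 true — at most one ✓
  (2) K=T, Q=F — not both ✓
  (3) {D, Q, G, K}: 1 true — exactly one ✓
  (4) {D, C}: 0/2 true — not all ✓
  (5) {Q, C, M, D}: 0 true — none ✓
  (6) G=F ⇒ C: vacuous ✓
  (7) {G, D, M}: 0/3 true — not all ✓
  (8) {D, Q, G, C}: 0/4 true — not all ✓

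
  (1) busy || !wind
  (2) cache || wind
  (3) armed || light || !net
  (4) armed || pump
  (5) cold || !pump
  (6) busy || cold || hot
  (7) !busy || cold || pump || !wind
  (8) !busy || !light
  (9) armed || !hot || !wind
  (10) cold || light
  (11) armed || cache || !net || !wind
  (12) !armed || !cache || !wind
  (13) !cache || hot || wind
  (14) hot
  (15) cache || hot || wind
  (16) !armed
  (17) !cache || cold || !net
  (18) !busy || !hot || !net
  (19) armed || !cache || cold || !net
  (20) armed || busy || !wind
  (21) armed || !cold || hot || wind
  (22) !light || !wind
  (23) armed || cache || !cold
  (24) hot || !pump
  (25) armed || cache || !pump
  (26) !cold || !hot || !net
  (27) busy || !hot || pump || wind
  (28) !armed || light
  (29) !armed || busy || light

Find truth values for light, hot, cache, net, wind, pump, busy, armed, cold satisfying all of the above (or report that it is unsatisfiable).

Unit clause (hot) forces hot = True.
Unit clause (!armed) forces armed = False.
In (armed || pump) only pump is left, so pump = True.
In (cold || !pump) only cold is left, so cold = True.
In (armed || !hot || !wind) only !wind is left, so wind = False.
In (armed || cache || !cold) only cache is left, so cache = True.
In (!cold || !hot || !net) only !net is left, so net = False.
Set light = True.
  then (!busy || !light) forces busy = False.
All clauses satisfied.

light: True, hot: True, cache: True, net: False, wind: False, pump: True, busy: False, armed: False, cold: True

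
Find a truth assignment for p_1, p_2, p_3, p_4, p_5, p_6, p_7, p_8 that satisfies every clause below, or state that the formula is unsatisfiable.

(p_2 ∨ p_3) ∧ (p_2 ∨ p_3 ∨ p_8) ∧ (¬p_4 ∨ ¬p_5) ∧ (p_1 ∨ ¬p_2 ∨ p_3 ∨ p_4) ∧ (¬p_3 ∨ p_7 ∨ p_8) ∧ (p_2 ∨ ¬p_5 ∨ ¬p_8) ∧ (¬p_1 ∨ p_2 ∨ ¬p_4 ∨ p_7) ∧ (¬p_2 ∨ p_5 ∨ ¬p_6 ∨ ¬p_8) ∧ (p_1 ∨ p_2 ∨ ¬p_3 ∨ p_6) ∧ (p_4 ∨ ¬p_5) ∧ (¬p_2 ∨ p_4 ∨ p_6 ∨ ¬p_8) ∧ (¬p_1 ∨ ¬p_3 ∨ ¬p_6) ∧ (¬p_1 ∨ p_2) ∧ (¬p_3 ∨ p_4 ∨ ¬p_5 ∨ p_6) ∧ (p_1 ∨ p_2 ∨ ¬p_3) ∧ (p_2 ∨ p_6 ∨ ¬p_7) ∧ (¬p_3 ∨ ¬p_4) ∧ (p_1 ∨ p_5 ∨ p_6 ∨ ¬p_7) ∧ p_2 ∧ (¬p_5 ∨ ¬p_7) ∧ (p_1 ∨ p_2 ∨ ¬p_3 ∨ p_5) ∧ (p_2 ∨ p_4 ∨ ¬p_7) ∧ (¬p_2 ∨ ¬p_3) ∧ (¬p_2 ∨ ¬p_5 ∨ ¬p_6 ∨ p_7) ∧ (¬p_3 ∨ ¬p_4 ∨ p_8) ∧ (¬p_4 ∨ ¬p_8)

p_1 = True; p_2 = True; p_3 = False; p_4 = False; p_5 = False; p_6 = True; p_7 = True; p_8 = False

Unit clause (p_2) forces p_2 = True.
In (¬p_2 ∨ ¬p_3) only ¬p_3 is left, so p_3 = False.
Set p_1 = True.
Set p_4 = False.
  then (p_4 ∨ ¬p_5) forces p_5 = False.
Set p_6 = True.
  then (¬p_2 ∨ p_5 ∨ ¬p_6 ∨ ¬p_8) forces p_8 = False.
Set p_7 = True.
All clauses satisfied.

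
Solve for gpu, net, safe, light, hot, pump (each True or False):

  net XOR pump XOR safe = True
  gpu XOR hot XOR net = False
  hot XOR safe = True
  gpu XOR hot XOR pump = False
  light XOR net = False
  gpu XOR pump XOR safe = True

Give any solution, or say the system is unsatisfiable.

gpu = True, net = True, safe = True, light = True, hot = False, pump = True

net XOR pump XOR safe = T XOR T XOR T = True ✓
gpu XOR hot XOR net = T XOR F XOR T = False ✓
hot XOR safe = F XOR T = True ✓
gpu XOR hot XOR pump = T XOR F XOR T = False ✓
light XOR net = T XOR T = False ✓
gpu XOR pump XOR safe = T XOR T XOR T = True ✓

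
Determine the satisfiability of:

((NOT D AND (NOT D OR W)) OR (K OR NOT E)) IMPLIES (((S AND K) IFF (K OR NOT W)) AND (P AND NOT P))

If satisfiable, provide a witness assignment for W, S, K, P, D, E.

W = True, S = False, K = False, P = True, D = True, E = True

  ((NOT D AND (NOT D OR W)) OR (K OR NOT E)) IMPLIES (((S AND K) IFF (K OR NOT W)) AND (P AND NOT P)) = True
    (NOT D AND (NOT D OR W)) OR (K OR NOT E) = False
      NOT D AND (NOT D OR W) = False
        NOT D = False
        NOT D OR W = True
          NOT D = False
      K OR NOT E = False
        NOT E = False
    ((S AND K) IFF (K OR NOT W)) AND (P AND NOT P) = False
      (S AND K) IFF (K OR NOT W) = True
        S AND K = False
        K OR NOT W = False
          NOT W = False
      P AND NOT P = False
        NOT P = False
The formula evaluates to True.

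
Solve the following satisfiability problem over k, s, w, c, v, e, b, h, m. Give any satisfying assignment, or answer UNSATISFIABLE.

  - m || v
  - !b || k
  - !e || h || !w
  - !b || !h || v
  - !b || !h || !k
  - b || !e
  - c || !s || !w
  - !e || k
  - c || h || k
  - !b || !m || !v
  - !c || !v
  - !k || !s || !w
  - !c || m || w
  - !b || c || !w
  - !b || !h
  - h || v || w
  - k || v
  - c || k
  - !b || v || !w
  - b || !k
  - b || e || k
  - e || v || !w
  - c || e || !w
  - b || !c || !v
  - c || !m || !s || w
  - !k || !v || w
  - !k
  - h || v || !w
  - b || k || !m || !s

No satisfying assignment exists.

Case k = True:
  Clause (!k) is falsified — contradiction.
Case k = False:
  (!b || k) forces b = False.
  (b || !e) forces e = False.
  Clause (b || e || k) is falsified — contradiction.
Both cases fail, so the formula is unsatisfiable.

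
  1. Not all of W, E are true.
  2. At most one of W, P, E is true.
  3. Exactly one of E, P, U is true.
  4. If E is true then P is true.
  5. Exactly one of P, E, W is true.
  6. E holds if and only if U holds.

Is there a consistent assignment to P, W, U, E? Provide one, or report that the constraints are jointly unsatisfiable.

P = True; W = False; U = False; E = False

  (1) {W, E}: 0/2 true — not all ✓
  (2) {W, P, E}: 1 true — at most one ✓
  (3) {E, P, U}: 1 true — exactly one ✓
  (4) E=F ⇒ P: vacuous ✓
  (5) {P, E, W}: 1 true — exactly one ✓
  (6) E=F, U=F — same ✓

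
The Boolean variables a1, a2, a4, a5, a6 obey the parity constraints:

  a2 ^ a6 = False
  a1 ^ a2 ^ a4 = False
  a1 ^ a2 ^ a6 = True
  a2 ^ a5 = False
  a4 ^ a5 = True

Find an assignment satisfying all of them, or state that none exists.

a1: True, a2: False, a4: True, a5: False, a6: False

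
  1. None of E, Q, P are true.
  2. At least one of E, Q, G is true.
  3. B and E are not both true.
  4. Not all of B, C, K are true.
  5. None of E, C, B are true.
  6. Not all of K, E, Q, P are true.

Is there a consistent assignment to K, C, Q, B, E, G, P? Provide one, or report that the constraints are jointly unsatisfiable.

K: True, C: False, Q: False, B: False, E: False, G: True, P: False

  (1) {E, Q, P}: 0 true — none ✓
  (2) {E, Q, G}: 1 true — at least one ✓
  (3) B=F, E=F — not both ✓
  (4) {B, C, K}: 1/3 true — not all ✓
  (5) {E, C, B}: 0 true — none ✓
  (6) {K, E, Q, P}: 1/4 true — not all ✓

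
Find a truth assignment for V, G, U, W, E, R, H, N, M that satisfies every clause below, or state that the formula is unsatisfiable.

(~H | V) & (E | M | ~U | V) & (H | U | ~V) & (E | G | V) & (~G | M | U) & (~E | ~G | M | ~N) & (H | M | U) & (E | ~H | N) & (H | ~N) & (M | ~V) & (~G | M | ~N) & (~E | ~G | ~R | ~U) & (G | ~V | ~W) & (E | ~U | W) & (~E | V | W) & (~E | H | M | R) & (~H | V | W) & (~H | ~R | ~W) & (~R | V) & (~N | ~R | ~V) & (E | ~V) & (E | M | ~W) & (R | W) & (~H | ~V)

V = False; G = False; U = False; W = True; E = True; R = False; H = False; N = False; M = True

Set V = False.
  then (~H | V) forces H = False.
  then (H | ~N) forces N = False.
  then (~R | V) forces R = False.
  then (R | W) forces W = True.
Set G = False.
  then (E | G | V) forces E = True.
  then (~E | H | M | R) forces M = True.
Set U = False.
All clauses satisfied.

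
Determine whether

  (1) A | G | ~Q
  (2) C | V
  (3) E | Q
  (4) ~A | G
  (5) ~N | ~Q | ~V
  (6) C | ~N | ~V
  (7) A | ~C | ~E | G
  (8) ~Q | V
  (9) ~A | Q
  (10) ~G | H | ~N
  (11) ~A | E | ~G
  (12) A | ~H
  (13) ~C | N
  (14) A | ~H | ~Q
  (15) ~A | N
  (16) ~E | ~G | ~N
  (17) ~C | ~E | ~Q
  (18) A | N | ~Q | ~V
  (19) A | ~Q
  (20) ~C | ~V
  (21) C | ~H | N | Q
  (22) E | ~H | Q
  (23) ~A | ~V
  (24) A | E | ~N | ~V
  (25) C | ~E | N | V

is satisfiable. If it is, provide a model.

H = False; Q = False; E = True; G = False; V = True; A = False; C = False; N = False

Set H = False.
Set Q = False.
  then (E | Q) forces E = True.
  then (~A | Q) forces A = False.
Set G = False.
  then (A | ~C | ~E | G) forces C = False.
  then (C | V) forces V = True.
  then (C | ~N | ~V) forces N = False.
All clauses satisfied.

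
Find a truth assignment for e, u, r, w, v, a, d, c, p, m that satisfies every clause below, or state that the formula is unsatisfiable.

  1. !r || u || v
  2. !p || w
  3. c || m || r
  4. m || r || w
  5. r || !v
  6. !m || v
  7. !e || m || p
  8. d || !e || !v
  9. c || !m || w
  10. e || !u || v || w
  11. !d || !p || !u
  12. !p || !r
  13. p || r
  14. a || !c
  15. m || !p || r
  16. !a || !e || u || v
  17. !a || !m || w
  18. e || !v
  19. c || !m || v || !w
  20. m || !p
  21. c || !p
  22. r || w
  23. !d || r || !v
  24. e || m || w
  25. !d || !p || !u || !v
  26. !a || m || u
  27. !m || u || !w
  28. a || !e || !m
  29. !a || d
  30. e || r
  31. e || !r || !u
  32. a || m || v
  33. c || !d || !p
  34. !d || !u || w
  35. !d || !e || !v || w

Set e = True.
Set u = True.
Set r = True.
  then (!p || !r) forces p = False.
  then (!e || m || p) forces m = True.
  then (a || !e || !m) forces a = True.
  then (!a || d) forces d = True.
  then (!d || !u || w) forces w = True.
  then (!m || v) forces v = True.
Set c = False.
All clauses satisfied.

e = True, u = True, r = True, w = True, v = True, a = True, d = True, c = False, p = False, m = True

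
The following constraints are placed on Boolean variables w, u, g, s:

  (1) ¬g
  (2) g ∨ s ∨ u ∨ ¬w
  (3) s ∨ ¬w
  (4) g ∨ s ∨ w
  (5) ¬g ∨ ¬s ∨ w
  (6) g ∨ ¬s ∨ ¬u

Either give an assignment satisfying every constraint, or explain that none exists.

Unit clause (¬g) forces g = False.
Set w = False.
  then (g ∨ s ∨ w) forces s = True.
  then (g ∨ ¬s ∨ ¬u) forces u = False.
Check each clause:
  (¬g): ¬g holds.
  (g ∨ s ∨ u ∨ ¬w): s holds.
  (s ∨ ¬w): s holds.
  (g ∨ s ∨ w): s holds.
  (¬g ∨ ¬s ∨ w): ¬g holds.
  (g ∨ ¬s ∨ ¬u): ¬u holds.
All clauses satisfied.

w=F, u=F, g=F, s=T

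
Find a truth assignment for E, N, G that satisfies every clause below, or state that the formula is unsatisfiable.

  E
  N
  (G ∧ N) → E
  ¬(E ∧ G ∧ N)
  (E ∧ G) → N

E = True, N = True, G = False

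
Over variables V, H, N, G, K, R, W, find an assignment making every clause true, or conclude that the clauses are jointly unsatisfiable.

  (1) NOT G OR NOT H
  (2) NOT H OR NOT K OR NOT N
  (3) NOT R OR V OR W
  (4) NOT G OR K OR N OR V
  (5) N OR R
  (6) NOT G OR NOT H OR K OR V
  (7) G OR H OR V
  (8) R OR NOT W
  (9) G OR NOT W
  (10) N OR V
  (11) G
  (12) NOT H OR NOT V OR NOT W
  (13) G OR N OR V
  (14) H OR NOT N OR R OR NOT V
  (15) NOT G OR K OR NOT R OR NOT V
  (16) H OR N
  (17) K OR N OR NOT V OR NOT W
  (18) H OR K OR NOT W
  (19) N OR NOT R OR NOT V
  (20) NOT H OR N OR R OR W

Unit clause (G) forces G = True.
In (NOT G OR NOT H) only NOT H is left, so H = False.
In (H OR N) only N is left, so N = True.
Set V = False.
Set K = True.
Set R = True.
  then (NOT R OR V OR W) forces W = True.
All clauses satisfied.

V=F, H=F, N=T, G=T, K=T, R=T, W=T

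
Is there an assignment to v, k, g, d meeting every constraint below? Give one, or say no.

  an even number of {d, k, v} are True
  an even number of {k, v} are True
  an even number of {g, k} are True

v: True, k: True, g: True, d: False

{d, k, v}: 2 true → even ✓
{k, v}: 2 true → even ✓
{g, k}: 2 true → even ✓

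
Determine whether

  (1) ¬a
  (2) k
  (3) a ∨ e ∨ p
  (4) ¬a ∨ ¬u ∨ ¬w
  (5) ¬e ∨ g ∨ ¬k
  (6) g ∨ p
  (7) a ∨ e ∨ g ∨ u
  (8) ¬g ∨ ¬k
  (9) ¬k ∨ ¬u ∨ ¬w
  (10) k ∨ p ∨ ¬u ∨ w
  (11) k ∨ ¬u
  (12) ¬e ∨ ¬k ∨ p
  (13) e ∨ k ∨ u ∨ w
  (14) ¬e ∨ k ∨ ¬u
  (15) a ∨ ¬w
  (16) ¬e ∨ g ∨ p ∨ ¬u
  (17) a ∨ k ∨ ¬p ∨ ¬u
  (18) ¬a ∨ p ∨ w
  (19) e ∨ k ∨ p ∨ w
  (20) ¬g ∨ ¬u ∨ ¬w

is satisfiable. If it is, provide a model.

g: False, w: False, u: True, e: False, p: True, k: True, a: False

Unit clause (¬a) forces a = False.
Unit clause (k) forces k = True.
In (¬g ∨ ¬k) only ¬g is left, so g = False.
In (a ∨ ¬w) only ¬w is left, so w = False.
In (¬e ∨ g ∨ ¬k) only ¬e is left, so e = False.
In (g ∨ p) only p is left, so p = True.
In (a ∨ e ∨ g ∨ u) only u is left, so u = True.
All clauses satisfied.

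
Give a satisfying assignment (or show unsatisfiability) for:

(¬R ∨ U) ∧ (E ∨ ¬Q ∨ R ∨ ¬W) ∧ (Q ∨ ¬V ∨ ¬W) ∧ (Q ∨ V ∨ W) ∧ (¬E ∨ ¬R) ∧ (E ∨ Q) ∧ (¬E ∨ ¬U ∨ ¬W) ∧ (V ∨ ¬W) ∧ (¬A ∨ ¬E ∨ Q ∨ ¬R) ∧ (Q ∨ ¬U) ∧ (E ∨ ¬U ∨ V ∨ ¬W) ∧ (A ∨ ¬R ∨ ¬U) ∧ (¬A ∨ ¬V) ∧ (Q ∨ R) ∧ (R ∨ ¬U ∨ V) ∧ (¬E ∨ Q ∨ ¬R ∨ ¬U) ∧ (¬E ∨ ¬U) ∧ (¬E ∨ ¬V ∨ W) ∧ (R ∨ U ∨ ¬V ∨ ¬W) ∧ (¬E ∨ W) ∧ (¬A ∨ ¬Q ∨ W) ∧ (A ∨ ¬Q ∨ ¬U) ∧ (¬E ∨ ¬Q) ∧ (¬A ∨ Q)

E = False, Q = True, V = False, W = False, U = False, A = False, R = False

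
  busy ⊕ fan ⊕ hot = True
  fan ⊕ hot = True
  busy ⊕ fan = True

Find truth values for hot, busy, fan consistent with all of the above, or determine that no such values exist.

hot = False, busy = False, fan = True

busy ⊕ fan ⊕ hot = F ⊕ T ⊕ F = True ✓
fan ⊕ hot = T ⊕ F = True ✓
busy ⊕ fan = F ⊕ T = True ✓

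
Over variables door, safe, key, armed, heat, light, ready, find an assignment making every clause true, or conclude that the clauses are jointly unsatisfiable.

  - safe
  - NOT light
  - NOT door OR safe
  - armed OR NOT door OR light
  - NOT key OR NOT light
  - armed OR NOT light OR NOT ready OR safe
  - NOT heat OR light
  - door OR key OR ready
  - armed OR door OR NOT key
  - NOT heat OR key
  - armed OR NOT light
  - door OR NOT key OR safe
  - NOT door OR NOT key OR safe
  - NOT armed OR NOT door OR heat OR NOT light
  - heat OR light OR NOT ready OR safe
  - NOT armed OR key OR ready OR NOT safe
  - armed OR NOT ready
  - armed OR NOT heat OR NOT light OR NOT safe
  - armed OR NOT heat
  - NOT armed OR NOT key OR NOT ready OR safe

door = True; safe = True; key = True; armed = True; heat = False; light = False; ready = False

Unit clause (safe) forces safe = True.
Unit clause (NOT light) forces light = False.
In (NOT heat OR light) only NOT heat is left, so heat = False.
Set door = True.
  then (armed OR NOT door OR light) forces armed = True.
Set key = True.
Set ready = False.
All clauses satisfied.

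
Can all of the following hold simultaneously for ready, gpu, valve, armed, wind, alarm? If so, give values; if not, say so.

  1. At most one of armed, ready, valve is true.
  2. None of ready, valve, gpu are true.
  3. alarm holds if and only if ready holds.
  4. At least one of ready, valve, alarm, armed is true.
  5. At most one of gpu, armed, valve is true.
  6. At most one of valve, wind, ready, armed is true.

ready: False; gpu: False; valve: False; armed: True; wind: False; alarm: False

  (1) {armed, ready, valve}: 1 true — at most one ✓
  (2) {ready, valve, gpu}: 0 true — none ✓
  (3) alarm=F, ready=F — same ✓
  (4) {ready, valve, alarm, armed}: 1 true — at least one ✓
  (5) {gpu, armed, valve}: 1 true — at most one ✓
  (6) {valve, wind, ready, armed}: 1 true — at most one ✓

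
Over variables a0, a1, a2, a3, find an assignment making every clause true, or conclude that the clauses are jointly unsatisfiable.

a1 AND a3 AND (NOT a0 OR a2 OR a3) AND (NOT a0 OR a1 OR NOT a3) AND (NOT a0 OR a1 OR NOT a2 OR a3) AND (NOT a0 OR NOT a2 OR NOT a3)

a0=F; a1=T; a2=T; a3=T

Unit clause (a1) forces a1 = True.
Unit clause (a3) forces a3 = True.
Set a0 = False.
Set a2 = True.
Check each clause:
  (a1): a1 holds.
  (a3): a3 holds.
  (NOT a0 OR a2 OR a3): NOT a0 holds.
  (NOT a0 OR a1 OR NOT a3): NOT a0 holds.
  (NOT a0 OR a1 OR NOT a2 OR a3): NOT a0 holds.
  (NOT a0 OR NOT a2 OR NOT a3): NOT a0 holds.
All clauses satisfied.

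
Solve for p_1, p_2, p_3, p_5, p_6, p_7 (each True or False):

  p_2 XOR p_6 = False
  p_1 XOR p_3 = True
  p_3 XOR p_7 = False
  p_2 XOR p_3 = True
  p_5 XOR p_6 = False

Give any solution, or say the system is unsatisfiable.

p_1 = True; p_2 = True; p_3 = False; p_5 = True; p_6 = True; p_7 = False

p_2 XOR p_6 = T XOR T = False ✓
p_1 XOR p_3 = T XOR F = True ✓
p_3 XOR p_7 = F XOR F = False ✓
p_2 XOR p_3 = T XOR F = True ✓
p_5 XOR p_6 = T XOR T = False ✓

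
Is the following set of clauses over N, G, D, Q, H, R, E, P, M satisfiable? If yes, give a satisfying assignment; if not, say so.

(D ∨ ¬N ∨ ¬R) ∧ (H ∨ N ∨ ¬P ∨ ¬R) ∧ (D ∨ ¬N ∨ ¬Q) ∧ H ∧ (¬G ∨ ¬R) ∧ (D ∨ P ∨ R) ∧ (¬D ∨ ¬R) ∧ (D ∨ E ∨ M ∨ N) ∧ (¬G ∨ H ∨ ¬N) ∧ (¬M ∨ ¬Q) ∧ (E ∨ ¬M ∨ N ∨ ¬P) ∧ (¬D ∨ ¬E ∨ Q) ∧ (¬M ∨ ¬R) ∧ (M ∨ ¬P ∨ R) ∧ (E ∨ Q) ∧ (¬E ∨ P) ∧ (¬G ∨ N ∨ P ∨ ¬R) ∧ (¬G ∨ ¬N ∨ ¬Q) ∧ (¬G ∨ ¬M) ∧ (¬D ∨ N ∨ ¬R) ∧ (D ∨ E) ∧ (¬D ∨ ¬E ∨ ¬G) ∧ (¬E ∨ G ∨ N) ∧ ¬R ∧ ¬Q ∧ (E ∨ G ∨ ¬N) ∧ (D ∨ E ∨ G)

N = True, G = False, D = False, Q = False, H = True, R = False, E = True, P = True, M = True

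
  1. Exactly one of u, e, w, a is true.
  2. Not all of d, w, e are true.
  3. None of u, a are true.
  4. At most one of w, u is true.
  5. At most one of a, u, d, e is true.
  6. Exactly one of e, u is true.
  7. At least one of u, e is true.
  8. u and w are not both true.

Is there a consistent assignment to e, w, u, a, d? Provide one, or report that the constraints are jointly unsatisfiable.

e = True, w = False, u = False, a = False, d = False

  (1) {u, e, w, a}: 1 true — exactly one ✓
  (2) {d, w, e}: 1/3 true — not all ✓
  (3) {u, a}: 0 true — none ✓
  (4) {w, u}: 0 true — at most one ✓
  (5) {a, u, d, e}: 1 true — at most one ✓
  (6) {e, u}: 1 true — exactly one ✓
  (7) {u, e}: 1 true — at least one ✓
  (8) u=F, w=F — not both ✓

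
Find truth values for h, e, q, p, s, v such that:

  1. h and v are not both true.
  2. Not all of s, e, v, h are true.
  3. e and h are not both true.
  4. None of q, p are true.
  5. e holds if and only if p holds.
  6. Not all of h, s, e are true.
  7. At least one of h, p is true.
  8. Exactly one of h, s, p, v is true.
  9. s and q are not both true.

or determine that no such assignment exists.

h=T; e=F; q=F; p=F; s=F; v=F

  (1) h=T, v=F — not both ✓
  (2) {s, e, v, h}: 1/4 true — not all ✓
  (3) e=F, h=T — not both ✓
  (4) {q, p}: 0 true — none ✓
  (5) e=F, p=F — same ✓
  (6) {h, s, e}: 1/3 true — not all ✓
  (7) {h, p}: 1 true — at least one ✓
  (8) {h, s, p, v}: 1 true — exactly one ✓
  (9) s=F, q=F — not both ✓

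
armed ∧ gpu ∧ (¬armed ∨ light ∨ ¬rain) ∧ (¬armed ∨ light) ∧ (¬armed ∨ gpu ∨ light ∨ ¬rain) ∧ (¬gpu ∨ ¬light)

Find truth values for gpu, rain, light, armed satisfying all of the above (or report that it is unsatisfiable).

UNSATISFIABLE

Case gpu = True:
  (armed) forces armed = True.
  (¬armed ∨ light) forces light = True.
  Clause (¬gpu ∨ ¬light) is falsified — contradiction.
Case gpu = False:
  Clause (gpu) is falsified — contradiction.
Both cases fail, so the formula is unsatisfiable.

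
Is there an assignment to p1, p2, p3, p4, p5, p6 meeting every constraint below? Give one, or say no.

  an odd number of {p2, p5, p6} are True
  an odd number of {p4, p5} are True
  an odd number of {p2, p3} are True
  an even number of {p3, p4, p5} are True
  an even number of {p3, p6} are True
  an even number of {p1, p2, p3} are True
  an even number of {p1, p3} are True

p1 = True, p2 = False, p3 = True, p4 = True, p5 = False, p6 = True

{p2, p5, p6}: 1 true → odd ✓
{p4, p5}: 1 true → odd ✓
{p2, p3}: 1 true → odd ✓
{p3, p4, p5}: 2 true → even ✓
{p3, p6}: 2 true → even ✓
{p1, p2, p3}: 2 true → even ✓
{p1, p3}: 2 true → even ✓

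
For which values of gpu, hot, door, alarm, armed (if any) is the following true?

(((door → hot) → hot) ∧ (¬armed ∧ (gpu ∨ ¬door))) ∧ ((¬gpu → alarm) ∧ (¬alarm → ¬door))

gpu=T, hot=F, door=T, alarm=T, armed=F

  ((door → hot) → hot) ∧ (¬armed ∧ (gpu ∨ ¬door)) = True
    (door → hot) → hot = True
      door → hot = False
    ¬armed ∧ (gpu ∨ ¬door) = True
      ¬armed = True
      gpu ∨ ¬door = True
        ¬door = False
  (¬gpu → alarm) ∧ (¬alarm → ¬door) = True
    ¬gpu → alarm = True
      ¬gpu = False
    ¬alarm → ¬door = True
      ¬alarm = False
      ¬door = False
Both conjuncts True, so the formula holds.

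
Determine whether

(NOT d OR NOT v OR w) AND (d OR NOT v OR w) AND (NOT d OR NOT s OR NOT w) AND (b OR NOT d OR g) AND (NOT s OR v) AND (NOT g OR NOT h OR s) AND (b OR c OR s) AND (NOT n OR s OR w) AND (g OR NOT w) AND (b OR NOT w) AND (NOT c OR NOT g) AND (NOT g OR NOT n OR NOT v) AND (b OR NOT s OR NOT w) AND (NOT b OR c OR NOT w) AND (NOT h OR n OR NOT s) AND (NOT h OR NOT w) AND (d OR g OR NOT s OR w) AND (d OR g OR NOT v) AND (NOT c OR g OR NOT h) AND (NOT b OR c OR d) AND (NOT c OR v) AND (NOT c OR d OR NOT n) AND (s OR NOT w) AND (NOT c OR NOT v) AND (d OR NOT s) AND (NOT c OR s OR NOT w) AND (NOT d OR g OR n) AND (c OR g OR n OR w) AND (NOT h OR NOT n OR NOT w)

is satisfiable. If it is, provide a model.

h = False, s = False, d = True, w = False, n = False, v = False, b = True, g = True, c = False

Set h = False.
Try s = True:
  (NOT s OR v) forces v = True.
  (NOT c OR NOT v) forces c = False.
  (d OR NOT s) forces d = True.
  (NOT d OR NOT v OR w) forces w = True.
  clause (NOT d OR NOT s OR NOT w) is falsified — backtrack.
So s = False.
  then (s OR NOT w) forces w = False.
  then (NOT n OR s OR w) forces n = False.
Set d = True.
  then (NOT d OR NOT v OR w) forces v = False.
  then (NOT c OR v) forces c = False.
  then (NOT d OR g OR n) forces g = True.
  then (b OR c OR s) forces b = True.
All clauses satisfied.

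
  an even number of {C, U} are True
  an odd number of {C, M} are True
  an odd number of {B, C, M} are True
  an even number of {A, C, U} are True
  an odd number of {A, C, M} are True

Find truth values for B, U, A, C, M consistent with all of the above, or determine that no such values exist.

B=F, U=T, A=F, C=T, M=F

{C, U}: 2 true → even ✓
{C, M}: 1 true → odd ✓
{B, C, M}: 1 true → odd ✓
{A, C, U}: 2 true → even ✓
{A, C, M}: 1 true → odd ✓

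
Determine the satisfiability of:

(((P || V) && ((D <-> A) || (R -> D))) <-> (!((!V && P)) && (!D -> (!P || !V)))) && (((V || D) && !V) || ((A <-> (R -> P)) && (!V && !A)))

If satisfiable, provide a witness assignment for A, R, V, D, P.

Case V = True: the conjunct ((V || D) && !V) || ((A <-> (R -> P)) && (!V && !A)) becomes (True && False) || ((A <-> (R -> P)) && False) = False.
Case V = False: the formula simplifies to ((P && ((D <-> A) || (R -> D))) <-> !P) && (D || ((A <-> (R -> P)) && !A)).
  P = True: simplifies to !(((D <-> A) || (R -> D))) && (D || (A && !A)).
    D = True: the conjunct !(((D <-> A) || (R -> D))) becomes !((A || True)) = False.
    D = False: simplifies to !((!A || !R)) && (A && !A).
      A = True: the conjunct !A is False.
      A = False: the conjunct !((!A || !R)) becomes !((True || !R)) = False.
  P = False: the conjunct (P && ((D <-> A) || (R -> D))) <-> !P becomes (False && ((D <-> A) || (R -> D))) <-> !False = False.
Both cases fail — unsatisfiable.

No satisfying assignment exists.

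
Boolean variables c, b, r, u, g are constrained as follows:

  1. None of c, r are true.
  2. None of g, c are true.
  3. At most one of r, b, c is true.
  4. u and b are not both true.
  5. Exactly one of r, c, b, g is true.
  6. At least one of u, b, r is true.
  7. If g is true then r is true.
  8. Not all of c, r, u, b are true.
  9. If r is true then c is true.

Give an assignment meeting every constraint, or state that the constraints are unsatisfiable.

c = False, b = True, r = False, u = False, g = False

  (1) {c, r}: 0 true — none ✓
  (2) {g, c}: 0 true — none ✓
  (3) {r, b, c}: 1 true — at most one ✓
  (4) u=F, b=T — not both ✓
  (5) {r, c, b, g}: 1 true — exactly one ✓
  (6) {u, b, r}: 1 true — at least one ✓
  (7) g=F ⇒ r: vacuous ✓
  (8) {c, r, u, b}: 1/4 true — not all ✓
  (9) r=F ⇒ c: vacuous ✓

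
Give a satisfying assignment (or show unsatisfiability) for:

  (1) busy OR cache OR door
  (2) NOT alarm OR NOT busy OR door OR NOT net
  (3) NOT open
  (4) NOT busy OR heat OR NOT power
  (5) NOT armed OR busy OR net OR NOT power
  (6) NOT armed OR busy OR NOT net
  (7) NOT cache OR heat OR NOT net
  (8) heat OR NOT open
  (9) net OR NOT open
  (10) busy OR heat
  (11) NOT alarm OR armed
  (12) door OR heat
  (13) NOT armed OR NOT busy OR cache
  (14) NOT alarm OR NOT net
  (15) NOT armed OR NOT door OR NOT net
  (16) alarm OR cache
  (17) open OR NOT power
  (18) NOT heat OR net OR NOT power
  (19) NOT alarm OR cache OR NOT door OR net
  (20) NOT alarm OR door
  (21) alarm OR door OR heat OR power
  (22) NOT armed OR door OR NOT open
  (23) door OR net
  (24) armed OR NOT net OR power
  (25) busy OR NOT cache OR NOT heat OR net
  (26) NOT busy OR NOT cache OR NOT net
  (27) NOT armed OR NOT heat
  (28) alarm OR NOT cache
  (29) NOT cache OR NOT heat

open: False, power: False, armed: True, door: True, heat: False, net: False, cache: True, busy: True, alarm: True

Unit clause (NOT open) forces open = False.
In (open OR NOT power) only NOT power is left, so power = False.
Try armed = False:
  (NOT alarm OR armed) forces alarm = False.
  (alarm OR cache) forces cache = True.
  clause (alarm OR NOT cache) is falsified — backtrack.
So armed = True.
  then (NOT armed OR NOT heat) forces heat = False.
  then (busy OR heat) forces busy = True.
  then (door OR heat) forces door = True.
  then (NOT armed OR NOT busy OR cache) forces cache = True.
  then (NOT armed OR NOT door OR NOT net) forces net = False.
  then (alarm OR NOT cache) forces alarm = True.
All clauses satisfied.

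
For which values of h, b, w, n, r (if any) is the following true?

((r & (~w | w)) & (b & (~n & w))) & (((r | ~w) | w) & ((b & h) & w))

h=T, b=T, w=T, n=F, r=T

  (r & (~w | w)) & (b & (~n & w)) = True
    r & (~w | w) = True
      ~w | w = True
        ~w = False
    b & (~n & w) = True
      ~n & w = True
        ~n = True
  ((r | ~w) | w) & ((b & h) & w) = True
    (r | ~w) | w = True
      r | ~w = True
        ~w = False
    (b & h) & w = True
      b & h = True
Both conjuncts True, so the formula holds.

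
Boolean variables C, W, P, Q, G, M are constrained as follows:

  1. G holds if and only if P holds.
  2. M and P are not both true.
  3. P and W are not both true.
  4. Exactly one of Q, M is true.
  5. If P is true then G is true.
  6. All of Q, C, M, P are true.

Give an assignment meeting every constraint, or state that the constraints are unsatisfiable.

Case Q = True:
  (4) with Q=T forces M = False.
  Constraint (6) is violated (M=F) — contradiction.
Case Q = False:
  Constraint (6) is violated (Q=F) — contradiction.
Both cases fail — unsatisfiable.

UNSATISFIABLE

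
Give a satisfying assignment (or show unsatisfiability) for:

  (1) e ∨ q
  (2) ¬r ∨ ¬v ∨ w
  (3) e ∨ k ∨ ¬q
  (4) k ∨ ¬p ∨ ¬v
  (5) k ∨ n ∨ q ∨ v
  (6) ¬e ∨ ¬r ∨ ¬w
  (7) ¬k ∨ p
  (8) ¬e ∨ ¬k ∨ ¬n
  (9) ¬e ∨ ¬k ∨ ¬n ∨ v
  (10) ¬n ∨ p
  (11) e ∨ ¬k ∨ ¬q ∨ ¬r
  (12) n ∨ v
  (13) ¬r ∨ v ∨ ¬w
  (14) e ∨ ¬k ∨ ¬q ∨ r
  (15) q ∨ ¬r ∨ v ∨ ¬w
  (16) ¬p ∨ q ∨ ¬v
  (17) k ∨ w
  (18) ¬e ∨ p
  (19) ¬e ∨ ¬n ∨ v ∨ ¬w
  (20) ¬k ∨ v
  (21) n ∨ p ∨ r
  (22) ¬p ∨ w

Set k = True.
  then (¬k ∨ p) forces p = True.
  then (¬k ∨ v) forces v = True.
  then (¬p ∨ w) forces w = True.
  then (¬p ∨ q ∨ ¬v) forces q = True.
Try e = False:
  (e ∨ ¬k ∨ ¬q ∨ ¬r) forces r = False.
  clause (e ∨ ¬k ∨ ¬q ∨ r) is falsified — backtrack.
So e = True.
  then (¬e ∨ ¬r ∨ ¬w) forces r = False.
  then (¬e ∨ ¬k ∨ ¬n) forces n = False.
All clauses satisfied.

k = True; v = True; e = True; r = False; p = True; n = False; w = True; q = True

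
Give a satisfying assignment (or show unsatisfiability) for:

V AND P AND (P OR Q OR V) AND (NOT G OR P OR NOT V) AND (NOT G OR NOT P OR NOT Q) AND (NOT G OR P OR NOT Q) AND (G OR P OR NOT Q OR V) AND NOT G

V = True, Q = True, G = False, P = True

Unit clause (V) forces V = True.
Unit clause (P) forces P = True.
Unit clause (NOT G) forces G = False.
Set Q = True.
Check each clause:
  (V): V holds.
  (P): P holds.
  (P OR Q OR V): P holds.
  (NOT G OR P OR NOT V): NOT G holds.
  (NOT G OR NOT P OR NOT Q): NOT G holds.
  (NOT G OR P OR NOT Q): NOT G holds.
  (G OR P OR NOT Q OR V): P holds.
  (NOT G): NOT G holds.
All clauses satisfied.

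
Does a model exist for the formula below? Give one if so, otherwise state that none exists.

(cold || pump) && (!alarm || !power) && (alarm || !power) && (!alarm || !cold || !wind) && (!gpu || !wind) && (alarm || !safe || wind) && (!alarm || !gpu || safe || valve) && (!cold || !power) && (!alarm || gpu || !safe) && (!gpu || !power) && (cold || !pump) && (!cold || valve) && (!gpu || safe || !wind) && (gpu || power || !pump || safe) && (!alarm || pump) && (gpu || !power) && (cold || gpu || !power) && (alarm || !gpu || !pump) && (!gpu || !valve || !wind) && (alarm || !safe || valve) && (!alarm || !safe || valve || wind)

gpu=F, safe=T, cold=T, valve=T, power=F, alarm=F, pump=F, wind=T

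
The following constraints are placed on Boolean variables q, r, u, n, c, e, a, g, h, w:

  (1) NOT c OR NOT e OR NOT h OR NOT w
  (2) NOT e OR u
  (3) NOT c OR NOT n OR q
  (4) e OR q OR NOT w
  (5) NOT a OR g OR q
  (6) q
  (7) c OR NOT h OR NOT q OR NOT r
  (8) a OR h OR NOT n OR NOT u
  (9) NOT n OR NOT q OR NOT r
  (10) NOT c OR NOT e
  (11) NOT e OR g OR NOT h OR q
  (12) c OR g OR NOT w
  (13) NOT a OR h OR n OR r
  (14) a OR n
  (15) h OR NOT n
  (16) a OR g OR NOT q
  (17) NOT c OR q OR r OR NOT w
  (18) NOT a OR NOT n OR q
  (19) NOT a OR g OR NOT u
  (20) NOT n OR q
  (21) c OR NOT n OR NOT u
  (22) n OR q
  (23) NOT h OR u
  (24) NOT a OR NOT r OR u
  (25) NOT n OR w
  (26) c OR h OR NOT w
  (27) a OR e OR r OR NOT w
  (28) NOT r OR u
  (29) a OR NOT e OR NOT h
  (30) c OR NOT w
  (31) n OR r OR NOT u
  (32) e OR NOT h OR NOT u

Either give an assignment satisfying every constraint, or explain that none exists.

Unit clause (q) forces q = True.
Set r = True.
  then (NOT n OR NOT q OR NOT r) forces n = False.
  then (a OR n) forces a = True.
  then (NOT a OR NOT r OR u) forces u = True.
  then (NOT a OR g OR NOT u) forces g = True.
Set c = True.
  then (NOT c OR NOT e) forces e = False.
  then (e OR NOT h OR NOT u) forces h = False.
Set w = False.
All clauses satisfied.

q = True, r = True, u = True, n = False, c = True, e = False, a = True, g = True, h = False, w = False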